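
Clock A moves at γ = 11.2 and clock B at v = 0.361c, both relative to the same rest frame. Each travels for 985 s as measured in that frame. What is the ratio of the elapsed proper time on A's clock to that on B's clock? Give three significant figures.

A: γ = 11.2. B: γ = 1/√(1 − 0.361²) = 1/√0.8697 = 1.072.
τ_A/τ_B = γ_B/γ_A = 1.072/11.20 = 0.09574, so τ_A/τ_B = 0.09574.

τ_A/τ_B = 0.0957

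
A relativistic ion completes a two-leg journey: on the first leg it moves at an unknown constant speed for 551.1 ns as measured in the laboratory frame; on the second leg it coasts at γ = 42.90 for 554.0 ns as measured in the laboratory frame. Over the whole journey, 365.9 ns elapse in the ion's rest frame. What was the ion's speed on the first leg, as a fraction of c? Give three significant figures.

Leg 1: speed unknown; τ_1 = 551.1/γ_1.
Leg 2: γ = 42.90; τ_2 = 554.0/42.90 = 12.91 ns.
Total proper time: τ_1 + 12.91 = 365.9, so τ_1 = 365.9 − 12.91 = 353.0 ns.
γ_1 = 551.1/353.0 = 1.561; β = √(1 − 1/γ²) = √0.5897.

β = 0.768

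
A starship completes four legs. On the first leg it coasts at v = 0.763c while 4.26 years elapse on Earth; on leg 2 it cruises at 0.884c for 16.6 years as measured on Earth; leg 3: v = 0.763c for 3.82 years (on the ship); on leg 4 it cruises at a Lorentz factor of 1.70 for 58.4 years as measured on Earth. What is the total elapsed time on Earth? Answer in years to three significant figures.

Δt = 85.2 years

Leg 1: 4.26 years is already measured on Earth.
Leg 2: 16.6 years is already measured on Earth.
Leg 3: γ = 1/√(1 − 0.763²) = 1/√0.4178 = 1.547; Δt_3 = 1.547 × 3.82 = 5.910 years.
Leg 4: 58.4 years is already measured on Earth.
Total: 4.260 + 16.60 + 5.910 + 58.40 years.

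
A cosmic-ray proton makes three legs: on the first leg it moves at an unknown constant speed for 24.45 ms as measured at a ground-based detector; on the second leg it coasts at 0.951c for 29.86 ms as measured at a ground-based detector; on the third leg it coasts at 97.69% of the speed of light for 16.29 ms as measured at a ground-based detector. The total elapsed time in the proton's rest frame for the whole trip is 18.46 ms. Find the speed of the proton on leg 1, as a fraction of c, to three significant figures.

Leg 1: speed unknown; τ_1 = 24.45/γ_1.
Leg 2: γ = 1/√(1 − 0.951²) = 1/√0.09560 = 3.234; τ_2 = 29.86/3.234 = 9.232 ms.
Leg 3: β = 0.9769; γ = 1/√(1 − 0.9769²) = 1/√0.04567 = 4.680; τ_3 = 16.29/4.680 = 3.481 ms.
Total proper time: τ_1 + 9.232 + 3.481 = 18.46, so τ_1 = 18.46 − 12.71 = 5.746 ms.
γ_1 = 24.45/5.746 = 4.255; β = √(1 − 1/γ²) = √0.9448.

β = 0.972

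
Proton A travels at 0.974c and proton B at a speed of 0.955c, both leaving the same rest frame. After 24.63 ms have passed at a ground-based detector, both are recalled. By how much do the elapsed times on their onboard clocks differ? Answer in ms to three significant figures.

A: γ = 1/√(1 − 0.974²) = 1/√0.05132 = 4.414; τ_A = 24.63/4.414 = 5.580 ms.
B: γ = 1/√(1 − 0.955²) = 1/√0.08798 = 3.371; τ_B = 24.63/3.371 = 7.305 ms.

|τ_A − τ_B| = 1.73 ms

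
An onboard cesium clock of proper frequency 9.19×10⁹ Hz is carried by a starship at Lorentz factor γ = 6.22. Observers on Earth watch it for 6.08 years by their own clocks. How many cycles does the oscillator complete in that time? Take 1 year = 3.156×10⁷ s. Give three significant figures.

γ = 6.22
During 6.08 years of lab time, the oscillator's proper time advances by τ = Δt/γ = 6.08/6.220 = 0.9775 years = 3.085×10⁷ s.
N = f × τ = 9.19×10⁹ × 3.085×10⁷ = 2.835×10¹⁷.

N = 2.84×10¹⁷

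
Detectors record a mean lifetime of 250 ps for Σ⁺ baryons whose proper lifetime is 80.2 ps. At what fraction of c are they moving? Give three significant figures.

β = 0.947

γ = Δt/τ₀ = 250/80.2 = 3.117
β = √(1 − 1/γ²) = √(1 − 0.1029) = √0.8971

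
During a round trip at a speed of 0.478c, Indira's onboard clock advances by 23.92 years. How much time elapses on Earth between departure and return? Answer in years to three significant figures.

Δt = 27.2 years

γ = 1/√(1 − 0.478²) = 1/√0.7715 = 1.138
Earth-frame duration is the dilated interval: Δt = γτ = 1.138 × 23.92 years.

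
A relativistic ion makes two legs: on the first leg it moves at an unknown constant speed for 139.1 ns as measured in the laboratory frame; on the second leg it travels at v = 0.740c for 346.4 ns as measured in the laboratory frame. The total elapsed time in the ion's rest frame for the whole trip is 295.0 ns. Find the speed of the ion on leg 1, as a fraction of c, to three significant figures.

β = 0.895

Leg 1: speed unknown; τ_1 = 139.1/γ_1.
Leg 2: γ = 1/√(1 − 0.740²) = 1/√0.4524 = 1.487; τ_2 = 346.4/1.487 = 233.0 ns.
Total proper time: τ_1 + 233.0 = 295.0, so τ_1 = 295.0 − 233.0 = 62.01 ns.
γ_1 = 139.1/62.01 = 2.243; β = √(1 − 1/γ²) = √0.8013.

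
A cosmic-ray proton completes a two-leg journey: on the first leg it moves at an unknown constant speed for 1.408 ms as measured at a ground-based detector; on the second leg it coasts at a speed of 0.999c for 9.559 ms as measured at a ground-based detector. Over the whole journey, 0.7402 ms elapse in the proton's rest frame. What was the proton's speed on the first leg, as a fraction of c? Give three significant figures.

Leg 1: speed unknown; τ_1 = 1.408/γ_1.
Leg 2: γ = 1/√(1 − 0.999²) = 1/√0.001999 = 22.37; τ_2 = 9.559/22.37 = 0.4274 ms.
Total proper time: τ_1 + 0.4274 = 0.7402, so τ_1 = 0.7402 − 0.4274 = 0.3128 ms.
γ_1 = 1.408/0.3128 = 4.501; β = √(1 − 1/γ²) = √0.9506.

β = 0.975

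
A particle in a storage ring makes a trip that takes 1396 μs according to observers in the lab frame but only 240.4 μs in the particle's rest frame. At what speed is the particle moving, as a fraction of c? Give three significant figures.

β = 0.985

The proper time is measured in the particle's rest frame (both events occur at the particle's location); Δt is measured in the lab frame. γ = Δt/τ = 1396/240.4 = 5.807.
β = √(1 − 1/γ²) = √(1 − 0.02966) = √0.9703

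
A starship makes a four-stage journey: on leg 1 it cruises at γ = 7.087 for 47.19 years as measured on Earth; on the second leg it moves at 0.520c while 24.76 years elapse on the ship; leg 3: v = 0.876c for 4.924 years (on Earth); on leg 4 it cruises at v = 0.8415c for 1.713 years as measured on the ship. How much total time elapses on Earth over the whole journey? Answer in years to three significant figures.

Leg 1: 47.19 years is already measured on Earth.
Leg 2: γ = 1/√(1 − 0.520²) = 1/√0.7296 = 1.171; Δt_2 = 1.171 × 24.76 = 28.99 years.
Leg 3: 4.924 years is already measured on Earth.
Leg 4: γ = 1/√(1 − 0.8415²) = 1/√0.2919 = 1.851; Δt_4 = 1.851 × 1.713 = 3.171 years.
Total: 47.19 + 28.99 + 4.924 + 3.171 years.

Δt = 84.3 years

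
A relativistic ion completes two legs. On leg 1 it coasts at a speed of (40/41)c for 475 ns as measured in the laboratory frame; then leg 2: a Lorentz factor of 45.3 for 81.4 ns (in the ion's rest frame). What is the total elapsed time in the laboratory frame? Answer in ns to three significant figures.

Leg 1: 475 ns is already measured in the laboratory frame.
Leg 2: γ = 45.3; Δt_2 = 45.30 × 81.4 = 3687 ns.
Total: 475.0 + 3687 ns.

Δt = 4160 ns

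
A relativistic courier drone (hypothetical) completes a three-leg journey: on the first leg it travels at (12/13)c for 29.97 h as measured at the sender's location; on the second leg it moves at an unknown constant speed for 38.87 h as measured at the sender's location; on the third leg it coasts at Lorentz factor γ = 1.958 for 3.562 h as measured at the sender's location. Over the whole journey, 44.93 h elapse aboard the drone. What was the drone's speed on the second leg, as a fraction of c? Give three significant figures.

Leg 1: γ = 1/√(1 − (12/13)²) = 13/5 = 2.600; τ_1 = 29.97/2.600 = 11.53 h.
Leg 2: speed unknown; τ_2 = 38.87/γ_2.
Leg 3: γ = 1.958; τ_3 = 3.562/1.958 = 1.819 h.
Total proper time: 11.53 + τ_2 + 1.819 = 44.93, so τ_2 = 44.93 − 13.35 = 31.58 h.
γ_2 = 38.87/31.58 = 1.231; β = √(1 − 1/γ²) = √0.3398.

β = 0.583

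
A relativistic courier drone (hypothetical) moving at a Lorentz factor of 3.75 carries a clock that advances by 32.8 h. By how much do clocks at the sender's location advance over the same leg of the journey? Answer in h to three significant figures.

Δt = 123 h

γ = 3.75
The interval measured aboard the drone is the proper time (both events occur at the same place in that frame); the lab-frame interval is Δt = γτ = 3.750 × 32.8 h.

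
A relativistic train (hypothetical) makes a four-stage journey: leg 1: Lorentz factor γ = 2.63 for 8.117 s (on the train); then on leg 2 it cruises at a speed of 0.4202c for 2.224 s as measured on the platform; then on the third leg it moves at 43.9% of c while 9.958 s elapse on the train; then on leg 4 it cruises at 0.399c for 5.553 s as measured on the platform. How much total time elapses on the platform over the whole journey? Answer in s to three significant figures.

Leg 1: γ = 2.63; Δt_1 = 2.630 × 8.117 = 21.35 s.
Leg 2: 2.224 s is already measured on the platform.
Leg 3: β = 0.439; γ = 1/√(1 − 0.439²) = 1/√0.8073 = 1.113; Δt_3 = 1.113 × 9.958 = 11.08 s.
Leg 4: 5.553 s is already measured on the platform.
Total: 21.35 + 2.224 + 11.08 + 5.553 s.

Δt = 40.2 s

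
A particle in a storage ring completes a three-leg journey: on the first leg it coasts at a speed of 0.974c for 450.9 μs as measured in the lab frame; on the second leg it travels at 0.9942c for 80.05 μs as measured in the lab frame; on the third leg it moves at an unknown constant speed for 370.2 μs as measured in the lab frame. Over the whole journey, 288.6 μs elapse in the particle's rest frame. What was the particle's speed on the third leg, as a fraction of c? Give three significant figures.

Leg 1: γ = 1/√(1 − 0.974²) = 1/√0.05132 = 4.414; τ_1 = 450.9/4.414 = 102.2 μs.
Leg 2: γ = 1/√(1 − 0.9942²) = 1/√0.01157 = 9.298; τ_2 = 80.05/9.298 = 8.609 μs.
Leg 3: speed unknown; τ_3 = 370.2/γ_3.
Total proper time: 102.2 + 8.609 + τ_3 = 288.6, so τ_3 = 288.6 − 110.8 = 177.8 μs.
γ_3 = 370.2/177.8 = 2.082; β = √(1 − 1/γ²) = √0.7692.

β = 0.877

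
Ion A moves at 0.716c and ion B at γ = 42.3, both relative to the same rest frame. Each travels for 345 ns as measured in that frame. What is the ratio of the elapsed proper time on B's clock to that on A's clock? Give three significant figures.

A: γ = 1/√(1 − 0.716²) = 1/√0.4873 = 1.432. B: γ = 42.3.
τ_A/τ_B = γ_B/γ_A = 42.30/1.432 = 29.53, so τ_B/τ_A = 0.03386.

τ_B/τ_A = 0.0339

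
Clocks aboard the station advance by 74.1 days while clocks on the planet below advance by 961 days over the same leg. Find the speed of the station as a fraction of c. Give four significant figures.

The proper time is measured aboard the station (both events occur at the station's location); Δt is measured on the planet below. γ = Δt/τ = 961/74.1 = 12.97.
β = √(1 − 1/γ²) = √(1 − 0.005946) = √0.9941

v = 0.9970c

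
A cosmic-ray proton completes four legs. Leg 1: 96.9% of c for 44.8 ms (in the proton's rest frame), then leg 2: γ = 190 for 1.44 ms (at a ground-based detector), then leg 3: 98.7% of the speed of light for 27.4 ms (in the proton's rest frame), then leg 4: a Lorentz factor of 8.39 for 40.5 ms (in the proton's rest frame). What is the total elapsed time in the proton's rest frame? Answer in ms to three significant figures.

τ = 113 ms

Leg 1: 44.8 ms is already measured in the proton's rest frame.
Leg 2: γ = 190; τ_2 = 1.44/190.0 = 0.007579 ms.
Leg 3: 27.4 ms is already measured in the proton's rest frame.
Leg 4: 40.5 ms is already measured in the proton's rest frame.
Total: 44.80 + 0.007579 + 27.40 + 40.50 ms.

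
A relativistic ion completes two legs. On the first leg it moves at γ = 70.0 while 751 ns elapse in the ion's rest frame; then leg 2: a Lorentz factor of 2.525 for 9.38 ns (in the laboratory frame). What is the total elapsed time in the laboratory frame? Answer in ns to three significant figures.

Leg 1: γ = 70.0; Δt_1 = 70.00 × 751 = 5.257×10⁴ ns.
Leg 2: 9.38 ns is already measured in the laboratory frame.
Total: 5.257×10⁴ + 9.380 ns.

Δt = 5.26×10⁴ ns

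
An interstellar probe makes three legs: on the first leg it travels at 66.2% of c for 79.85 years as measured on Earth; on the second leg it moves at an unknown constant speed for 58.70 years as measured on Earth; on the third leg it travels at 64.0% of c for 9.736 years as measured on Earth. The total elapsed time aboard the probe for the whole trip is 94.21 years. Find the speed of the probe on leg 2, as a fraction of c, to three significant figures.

Leg 1: β = 0.662; γ = 1/√(1 − 0.662²) = 1/√0.5618 = 1.334; τ_1 = 79.85/1.334 = 59.85 years.
Leg 2: speed unknown; τ_2 = 58.70/γ_2.
Leg 3: β = 0.640; γ = 1/√(1 − 0.640²) = 1/√0.5904 = 1.301; τ_3 = 9.736/1.301 = 7.481 years.
Total proper time: 59.85 + τ_2 + 7.481 = 94.21, so τ_2 = 94.21 − 67.33 = 26.88 years.
γ_2 = 58.70/26.88 = 2.184; β = √(1 − 1/γ²) = √0.7903.

β = 0.889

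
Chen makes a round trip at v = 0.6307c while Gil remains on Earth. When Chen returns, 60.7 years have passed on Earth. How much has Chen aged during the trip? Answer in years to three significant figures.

τ = 47.1 years

γ = 1/√(1 − 0.6307²) = 1/√0.6022 = 1.289
Chen's clock measures proper time along the trip: τ = Δt/γ = 60.7/1.289 years.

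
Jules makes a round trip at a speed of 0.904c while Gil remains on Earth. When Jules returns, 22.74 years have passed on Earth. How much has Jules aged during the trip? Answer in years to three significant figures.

γ = 1/√(1 − 0.904²) = 1/√0.1828 = 2.339
Jules's clock measures proper time along the trip: τ = Δt/γ = 22.74/2.339 years.

τ = 9.72 years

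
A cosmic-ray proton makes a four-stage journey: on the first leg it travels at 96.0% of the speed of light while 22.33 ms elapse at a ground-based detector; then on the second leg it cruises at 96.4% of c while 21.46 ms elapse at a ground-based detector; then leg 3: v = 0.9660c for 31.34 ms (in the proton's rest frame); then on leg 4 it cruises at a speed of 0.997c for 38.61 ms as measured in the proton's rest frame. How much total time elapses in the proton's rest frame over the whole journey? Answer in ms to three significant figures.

τ = 81.9 ms

Leg 1: β = 0.960; γ = 1/√(1 − 0.960²) = 1/√0.07840 = 3.571; τ_1 = 22.33/3.571 = 6.252 ms.
Leg 2: β = 0.964; γ = 1/√(1 − 0.964²) = 1/√0.07070 = 3.761; τ_2 = 21.46/3.761 = 5.706 ms.
Leg 3: 31.34 ms is already measured in the proton's rest frame.
Leg 4: 38.61 ms is already measured in the proton's rest frame.
Total: 6.252 + 5.706 + 31.34 + 38.61 ms.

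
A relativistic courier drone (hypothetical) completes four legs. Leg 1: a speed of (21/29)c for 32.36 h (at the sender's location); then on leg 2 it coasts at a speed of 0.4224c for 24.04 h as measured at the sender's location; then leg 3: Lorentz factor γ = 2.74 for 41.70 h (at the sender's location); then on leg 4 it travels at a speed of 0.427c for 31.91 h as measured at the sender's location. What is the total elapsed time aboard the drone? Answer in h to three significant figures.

τ = 88.2 h

Leg 1: γ = 1/√(1 − (21/29)²) = 29/20 = 1.450; τ_1 = 32.36/1.450 = 22.32 h.
Leg 2: γ = 1/√(1 − 0.4224²) = 1/√0.8216 = 1.103; τ_2 = 24.04/1.103 = 21.79 h.
Leg 3: γ = 2.74; τ_3 = 41.70/2.740 = 15.22 h.
Leg 4: γ = 1/√(1 − 0.427²) = 1/√0.8177 = 1.106; τ_4 = 31.91/1.106 = 28.85 h.
Total: 22.32 + 21.79 + 15.22 + 28.85 h.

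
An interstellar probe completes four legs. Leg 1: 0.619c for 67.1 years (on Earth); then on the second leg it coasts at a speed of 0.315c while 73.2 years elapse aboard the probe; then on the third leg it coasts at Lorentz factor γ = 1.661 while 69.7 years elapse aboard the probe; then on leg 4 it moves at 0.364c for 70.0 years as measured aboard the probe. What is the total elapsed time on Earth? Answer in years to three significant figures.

Δt = 335 years

Leg 1: 67.1 years is already measured on Earth.
Leg 2: γ = 1/√(1 − 0.315²) = 1/√0.9008 = 1.054; Δt_2 = 1.054 × 73.2 = 77.13 years.
Leg 3: γ = 1.661; Δt_3 = 1.661 × 69.7 = 115.8 years.
Leg 4: γ = 1/√(1 − 0.364²) = 1/√0.8675 = 1.074; Δt_4 = 1.074 × 70.0 = 75.16 years.
Total: 67.10 + 77.13 + 115.8 + 75.16 years.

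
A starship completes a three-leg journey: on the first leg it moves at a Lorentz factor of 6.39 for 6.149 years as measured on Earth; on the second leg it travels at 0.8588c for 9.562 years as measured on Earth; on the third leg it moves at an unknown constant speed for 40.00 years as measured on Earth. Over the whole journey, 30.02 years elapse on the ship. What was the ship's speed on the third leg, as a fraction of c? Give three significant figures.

β = 0.797

Leg 1: γ = 6.39; τ_1 = 6.149/6.390 = 0.9623 years.
Leg 2: γ = 1/√(1 − 0.8588²) = 1/√0.2625 = 1.952; τ_2 = 9.562/1.952 = 4.899 years.
Leg 3: speed unknown; τ_3 = 40.00/γ_3.
Total proper time: 0.9623 + 4.899 + τ_3 = 30.02, so τ_3 = 30.02 − 5.861 = 24.16 years.
γ_3 = 40.00/24.16 = 1.656; β = √(1 − 1/γ²) = √0.6352.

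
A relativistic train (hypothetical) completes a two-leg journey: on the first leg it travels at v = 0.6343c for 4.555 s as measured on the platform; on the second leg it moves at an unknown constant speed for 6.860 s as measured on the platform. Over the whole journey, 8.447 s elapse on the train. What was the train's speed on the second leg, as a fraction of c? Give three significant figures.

Leg 1: γ = 1/√(1 − 0.6343²) = 1/√0.5977 = 1.294; τ_1 = 4.555/1.294 = 3.521 s.
Leg 2: speed unknown; τ_2 = 6.860/γ_2.
Total proper time: 3.521 + τ_2 = 8.447, so τ_2 = 8.447 − 3.521 = 4.926 s.
γ_2 = 6.860/4.926 = 1.393; β = √(1 − 1/γ²) = √0.4845.

β = 0.696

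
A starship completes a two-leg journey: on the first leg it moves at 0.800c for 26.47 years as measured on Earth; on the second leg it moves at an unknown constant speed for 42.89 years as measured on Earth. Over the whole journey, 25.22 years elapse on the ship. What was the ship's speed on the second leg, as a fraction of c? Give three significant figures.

β = 0.976

Leg 1: γ = 1/√(1 − 0.800²) = 5/3 ≈ 1.667; τ_1 = 26.47/1.667 = 15.88 years.
Leg 2: speed unknown; τ_2 = 42.89/γ_2.
Total proper time: 15.88 + τ_2 = 25.22, so τ_2 = 25.22 − 15.88 = 9.338 years.
γ_2 = 42.89/9.338 = 4.593; β = √(1 − 1/γ²) = √0.9526.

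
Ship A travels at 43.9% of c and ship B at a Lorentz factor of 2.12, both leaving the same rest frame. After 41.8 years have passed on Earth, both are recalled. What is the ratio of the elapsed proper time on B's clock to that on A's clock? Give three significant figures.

A: β = 0.439; γ = 1/√(1 − 0.439²) = 1/√0.8073 = 1.113. B: γ = 2.12.
τ_A/τ_B = γ_B/γ_A = 2.120/1.113 = 1.905, so τ_B/τ_A = 0.5250.

τ_B/τ_A = 0.525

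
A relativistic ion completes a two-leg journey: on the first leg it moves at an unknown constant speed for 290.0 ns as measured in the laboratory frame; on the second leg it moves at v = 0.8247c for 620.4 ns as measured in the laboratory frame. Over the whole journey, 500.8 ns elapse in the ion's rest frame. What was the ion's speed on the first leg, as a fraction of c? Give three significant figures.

β = 0.856

Leg 1: speed unknown; τ_1 = 290.0/γ_1.
Leg 2: γ = 1/√(1 − 0.8247²) = 1/√0.3199 = 1.768; τ_2 = 620.4/1.768 = 350.9 ns.
Total proper time: τ_1 + 350.9 = 500.8, so τ_1 = 500.8 − 350.9 = 149.9 ns.
γ_1 = 290.0/149.9 = 1.934; β = √(1 − 1/γ²) = √0.7327.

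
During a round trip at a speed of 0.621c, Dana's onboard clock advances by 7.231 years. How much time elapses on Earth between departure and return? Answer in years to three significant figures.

γ = 1/√(1 − 0.621²) = 1/√0.6144 = 1.276
Earth-frame duration is the dilated interval: Δt = γτ = 1.276 × 7.231 years.

Δt = 9.23 years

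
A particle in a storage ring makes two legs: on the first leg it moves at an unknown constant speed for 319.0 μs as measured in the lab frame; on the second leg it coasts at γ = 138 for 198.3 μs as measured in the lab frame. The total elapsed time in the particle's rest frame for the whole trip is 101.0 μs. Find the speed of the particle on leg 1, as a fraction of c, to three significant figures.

β = 0.950

Leg 1: speed unknown; τ_1 = 319.0/γ_1.
Leg 2: γ = 138; τ_2 = 198.3/138.0 = 1.437 μs.
Total proper time: τ_1 + 1.437 = 101.0, so τ_1 = 101.0 − 1.437 = 99.56 μs.
γ_1 = 319.0/99.56 = 3.204; β = √(1 − 1/γ²) = √0.9026.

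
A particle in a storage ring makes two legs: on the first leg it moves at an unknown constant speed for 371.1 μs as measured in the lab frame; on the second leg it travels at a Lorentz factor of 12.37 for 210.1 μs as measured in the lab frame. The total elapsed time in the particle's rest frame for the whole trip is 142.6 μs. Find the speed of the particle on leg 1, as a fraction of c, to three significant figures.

β = 0.941

Leg 1: speed unknown; τ_1 = 371.1/γ_1.
Leg 2: γ = 12.37; τ_2 = 210.1/12.37 = 16.98 μs.
Total proper time: τ_1 + 16.98 = 142.6, so τ_1 = 142.6 − 16.98 = 125.6 μs.
γ_1 = 371.1/125.6 = 2.954; β = √(1 − 1/γ²) = √0.8854.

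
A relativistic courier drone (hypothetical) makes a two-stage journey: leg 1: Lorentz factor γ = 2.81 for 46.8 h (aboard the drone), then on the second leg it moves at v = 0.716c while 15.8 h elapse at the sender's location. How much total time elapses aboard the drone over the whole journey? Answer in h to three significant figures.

Leg 1: 46.8 h is already measured aboard the drone.
Leg 2: γ = 1/√(1 − 0.716²) = 1/√0.4873 = 1.432; τ_2 = 15.8/1.432 = 11.03 h.
Total: 46.80 + 11.03 h.

τ = 57.8 h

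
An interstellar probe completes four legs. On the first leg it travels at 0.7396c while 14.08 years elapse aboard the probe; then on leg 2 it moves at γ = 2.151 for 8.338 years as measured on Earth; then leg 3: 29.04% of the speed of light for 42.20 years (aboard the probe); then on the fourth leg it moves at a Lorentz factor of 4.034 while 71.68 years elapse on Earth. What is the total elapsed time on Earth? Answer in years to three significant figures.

Leg 1: γ = 1/√(1 − 0.7396²) = 1/√0.4530 = 1.486; Δt_1 = 1.486 × 14.08 = 20.92 years.
Leg 2: 8.338 years is already measured on Earth.
Leg 3: β = 0.2904; γ = 1/√(1 − 0.2904²) = 1/√0.9157 = 1.045; Δt_3 = 1.045 × 42.20 = 44.10 years.
Leg 4: 71.68 years is already measured on Earth.
Total: 20.92 + 8.338 + 44.10 + 71.68 years.

Δt = 145 years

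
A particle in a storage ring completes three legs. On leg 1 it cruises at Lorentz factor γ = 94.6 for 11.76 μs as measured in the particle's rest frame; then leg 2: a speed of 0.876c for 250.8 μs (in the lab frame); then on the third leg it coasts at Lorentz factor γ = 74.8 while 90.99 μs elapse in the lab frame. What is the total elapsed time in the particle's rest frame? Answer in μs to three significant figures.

τ = 134 μs

Leg 1: 11.76 μs is already measured in the particle's rest frame.
Leg 2: γ = 1/√(1 − 0.876²) = 1/√0.2326 = 2.073; τ_2 = 250.8/2.073 = 121.0 μs.
Leg 3: γ = 74.8; τ_3 = 90.99/74.80 = 1.216 μs.
Total: 11.76 + 121.0 + 1.216 μs.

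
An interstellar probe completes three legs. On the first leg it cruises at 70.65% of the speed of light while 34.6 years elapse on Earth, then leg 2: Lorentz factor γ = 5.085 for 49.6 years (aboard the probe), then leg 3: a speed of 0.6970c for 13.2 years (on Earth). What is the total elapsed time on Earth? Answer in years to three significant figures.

Δt = 300 years

Leg 1: 34.6 years is already measured on Earth.
Leg 2: γ = 5.085; Δt_2 = 5.085 × 49.6 = 252.2 years.
Leg 3: 13.2 years is already measured on Earth.
Total: 34.60 + 252.2 + 13.20 years.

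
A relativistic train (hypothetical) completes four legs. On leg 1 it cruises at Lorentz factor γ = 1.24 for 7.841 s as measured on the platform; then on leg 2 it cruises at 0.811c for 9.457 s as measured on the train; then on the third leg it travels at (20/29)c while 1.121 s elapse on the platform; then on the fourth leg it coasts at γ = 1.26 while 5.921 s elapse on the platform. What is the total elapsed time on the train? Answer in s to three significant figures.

τ = 21.3 s

Leg 1: γ = 1.24; τ_1 = 7.841/1.240 = 6.323 s.
Leg 2: 9.457 s is already measured on the train.
Leg 3: γ = 1/√(1 − (20/29)²) = 29/21 ≈ 1.381; τ_3 = 1.121/1.381 = 0.8118 s.
Leg 4: γ = 1.26; τ_4 = 5.921/1.260 = 4.699 s.
Total: 6.323 + 9.457 + 0.8118 + 4.699 s.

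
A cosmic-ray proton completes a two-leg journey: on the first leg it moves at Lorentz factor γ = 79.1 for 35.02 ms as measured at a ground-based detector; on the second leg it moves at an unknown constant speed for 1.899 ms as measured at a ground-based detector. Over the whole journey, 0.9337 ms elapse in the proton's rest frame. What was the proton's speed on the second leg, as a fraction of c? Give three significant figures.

β = 0.966

Leg 1: γ = 79.1; τ_1 = 35.02/79.10 = 0.4427 ms.
Leg 2: speed unknown; τ_2 = 1.899/γ_2.
Total proper time: 0.4427 + τ_2 = 0.9337, so τ_2 = 0.9337 − 0.4427 = 0.4910 ms.
γ_2 = 1.899/0.4910 = 3.868; β = √(1 − 1/γ²) = √0.9332.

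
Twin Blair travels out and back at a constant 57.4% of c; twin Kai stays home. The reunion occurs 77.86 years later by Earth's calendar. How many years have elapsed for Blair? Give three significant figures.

β = 0.574; γ = 1/√(1 − 0.574²) = 1/√0.6705 = 1.221
Blair's clock measures proper time along the trip: τ = Δt/γ = 77.86/1.221 years.

τ = 63.8 years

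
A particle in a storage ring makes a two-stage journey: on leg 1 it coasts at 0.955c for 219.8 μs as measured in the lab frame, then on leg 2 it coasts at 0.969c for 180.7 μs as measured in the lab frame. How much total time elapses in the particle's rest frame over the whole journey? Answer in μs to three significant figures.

Leg 1: γ = 1/√(1 − 0.955²) = 1/√0.08798 = 3.371; τ_1 = 219.8/3.371 = 65.19 μs.
Leg 2: γ = 1/√(1 − 0.969²) = 1/√0.06104 = 4.048; τ_2 = 180.7/4.048 = 44.64 μs.
Total: 65.19 + 44.64 μs.

τ = 110 μs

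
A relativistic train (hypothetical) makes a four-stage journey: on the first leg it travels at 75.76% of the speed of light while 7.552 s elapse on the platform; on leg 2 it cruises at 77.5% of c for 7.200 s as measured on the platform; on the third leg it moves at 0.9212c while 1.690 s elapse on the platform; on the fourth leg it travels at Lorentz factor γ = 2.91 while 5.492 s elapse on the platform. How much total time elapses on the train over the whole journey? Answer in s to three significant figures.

Leg 1: β = 0.7576; γ = 1/√(1 − 0.7576²) = 1/√0.4260 = 1.532; τ_1 = 7.552/1.532 = 4.929 s.
Leg 2: β = 0.775; γ = 1/√(1 − 0.775²) = 1/√0.3994 = 1.582; τ_2 = 7.200/1.582 = 4.550 s.
Leg 3: γ = 1/√(1 − 0.9212²) = 1/√0.1514 = 2.570; τ_3 = 1.690/2.570 = 0.6576 s.
Leg 4: γ = 2.91; τ_4 = 5.492/2.910 = 1.887 s.
Total: 4.929 + 4.550 + 0.6576 + 1.887 s.

τ = 12.0 s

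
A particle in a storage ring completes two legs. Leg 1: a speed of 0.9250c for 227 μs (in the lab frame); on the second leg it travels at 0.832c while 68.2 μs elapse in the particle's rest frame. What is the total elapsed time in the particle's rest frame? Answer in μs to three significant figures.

Leg 1: γ = 1/√(1 − 0.9250²) = 1/√0.1444 = 2.632; τ_1 = 227/2.632 = 86.25 μs.
Leg 2: 68.2 μs is already measured in the particle's rest frame.
Total: 86.25 + 68.20 μs.

τ = 154 μs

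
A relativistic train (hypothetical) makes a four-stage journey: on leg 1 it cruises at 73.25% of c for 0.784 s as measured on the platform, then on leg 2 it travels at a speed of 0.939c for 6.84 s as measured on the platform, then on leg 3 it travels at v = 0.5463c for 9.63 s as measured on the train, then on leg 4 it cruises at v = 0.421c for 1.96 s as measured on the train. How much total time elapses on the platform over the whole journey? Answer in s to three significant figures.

Leg 1: 0.784 s is already measured on the platform.
Leg 2: 6.84 s is already measured on the platform.
Leg 3: γ = 1/√(1 − 0.5463²) = 1/√0.7016 = 1.194; Δt_3 = 1.194 × 9.63 = 11.50 s.
Leg 4: γ = 1/√(1 − 0.421²) = 1/√0.8228 = 1.102; Δt_4 = 1.102 × 1.96 = 2.161 s.
Total: 0.7840 + 6.840 + 11.50 + 2.161 s.

Δt = 21.3 s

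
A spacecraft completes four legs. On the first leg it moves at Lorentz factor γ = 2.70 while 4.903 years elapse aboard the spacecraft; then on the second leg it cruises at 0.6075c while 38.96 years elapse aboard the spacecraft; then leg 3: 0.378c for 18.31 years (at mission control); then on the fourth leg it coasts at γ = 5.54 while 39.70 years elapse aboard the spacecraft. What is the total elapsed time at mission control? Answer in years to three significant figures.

Δt = 301 years

Leg 1: γ = 2.70; Δt_1 = 2.700 × 4.903 = 13.24 years.
Leg 2: γ = 1/√(1 − 0.6075²) = 1/√0.6309 = 1.259; Δt_2 = 1.259 × 38.96 = 49.05 years.
Leg 3: 18.31 years is already measured at mission control.
Leg 4: γ = 5.54; Δt_4 = 5.540 × 39.70 = 219.9 years.
Total: 13.24 + 49.05 + 18.31 + 219.9 years.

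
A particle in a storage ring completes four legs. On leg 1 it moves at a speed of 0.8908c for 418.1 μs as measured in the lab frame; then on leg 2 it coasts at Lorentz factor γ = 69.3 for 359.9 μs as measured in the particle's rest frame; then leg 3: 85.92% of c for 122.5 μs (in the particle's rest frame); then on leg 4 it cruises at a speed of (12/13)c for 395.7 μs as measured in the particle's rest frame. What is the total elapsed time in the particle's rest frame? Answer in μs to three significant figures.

τ = 1070 μs

Leg 1: γ = 1/√(1 − 0.8908²) = 1/√0.2065 = 2.201; τ_1 = 418.1/2.201 = 190.0 μs.
Leg 2: 359.9 μs is already measured in the particle's rest frame.
Leg 3: 122.5 μs is already measured in the particle's rest frame.
Leg 4: 395.7 μs is already measured in the particle's rest frame.
Total: 190.0 + 359.9 + 122.5 + 395.7 μs.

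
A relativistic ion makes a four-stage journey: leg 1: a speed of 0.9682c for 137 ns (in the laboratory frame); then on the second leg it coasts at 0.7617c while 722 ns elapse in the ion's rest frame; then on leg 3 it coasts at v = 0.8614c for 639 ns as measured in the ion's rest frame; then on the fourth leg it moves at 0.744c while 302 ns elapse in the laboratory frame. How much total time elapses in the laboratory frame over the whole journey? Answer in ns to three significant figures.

Leg 1: 137 ns is already measured in the laboratory frame.
Leg 2: γ = 1/√(1 − 0.7617²) = 1/√0.4198 = 1.543; Δt_2 = 1.543 × 722 = 1114 ns.
Leg 3: γ = 1/√(1 − 0.8614²) = 1/√0.2580 = 1.969; Δt_3 = 1.969 × 639 = 1258 ns.
Leg 4: 302 ns is already measured in the laboratory frame.
Total: 137.0 + 1114 + 1258 + 302.0 ns.

Δt = 2810 ns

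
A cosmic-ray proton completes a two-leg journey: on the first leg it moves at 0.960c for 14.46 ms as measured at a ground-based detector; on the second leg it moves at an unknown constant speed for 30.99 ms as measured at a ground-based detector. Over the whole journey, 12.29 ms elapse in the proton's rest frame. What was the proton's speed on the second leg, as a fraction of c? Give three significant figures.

β = 0.964

Leg 1: γ = 1/√(1 − 0.960²) = 25/7 ≈ 3.571; τ_1 = 14.46/3.571 = 4.049 ms.
Leg 2: speed unknown; τ_2 = 30.99/γ_2.
Total proper time: 4.049 + τ_2 = 12.29, so τ_2 = 12.29 − 4.049 = 8.241 ms.
γ_2 = 30.99/8.241 = 3.760; β = √(1 − 1/γ²) = √0.9293.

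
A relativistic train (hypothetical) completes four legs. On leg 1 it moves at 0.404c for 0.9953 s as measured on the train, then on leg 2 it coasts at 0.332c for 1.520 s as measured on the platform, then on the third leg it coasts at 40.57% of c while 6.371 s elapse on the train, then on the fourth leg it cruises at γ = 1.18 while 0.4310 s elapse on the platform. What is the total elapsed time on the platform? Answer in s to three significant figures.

Δt = 10.0 s

Leg 1: γ = 1/√(1 − 0.404²) = 1/√0.8368 = 1.093; Δt_1 = 1.093 × 0.9953 = 1.088 s.
Leg 2: 1.520 s is already measured on the platform.
Leg 3: β = 0.4057; γ = 1/√(1 − 0.4057²) = 1/√0.8354 = 1.094; Δt_3 = 1.094 × 6.371 = 6.970 s.
Leg 4: 0.4310 s is already measured on the platform.
Total: 1.088 + 1.520 + 6.970 + 0.4310 s.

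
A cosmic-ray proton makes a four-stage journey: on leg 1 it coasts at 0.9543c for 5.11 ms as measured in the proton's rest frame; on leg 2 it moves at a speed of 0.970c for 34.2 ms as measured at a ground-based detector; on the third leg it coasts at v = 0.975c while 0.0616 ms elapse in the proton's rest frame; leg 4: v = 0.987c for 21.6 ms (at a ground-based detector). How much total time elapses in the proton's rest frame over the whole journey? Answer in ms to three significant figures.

Leg 1: 5.11 ms is already measured in the proton's rest frame.
Leg 2: γ = 1/√(1 − 0.970²) = 1/√0.05910 = 4.113; τ_2 = 34.2/4.113 = 8.314 ms.
Leg 3: 0.0616 ms is already measured in the proton's rest frame.
Leg 4: γ = 1/√(1 − 0.987²) = 1/√0.02583 = 6.222; τ_4 = 21.6/6.222 = 3.472 ms.
Total: 5.110 + 8.314 + 0.06160 + 3.472 ms.

τ = 17.0 ms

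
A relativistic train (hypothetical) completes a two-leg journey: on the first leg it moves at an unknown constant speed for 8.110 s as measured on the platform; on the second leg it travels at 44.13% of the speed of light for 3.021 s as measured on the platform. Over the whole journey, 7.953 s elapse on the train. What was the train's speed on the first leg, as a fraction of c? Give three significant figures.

β = 0.763

Leg 1: speed unknown; τ_1 = 8.110/γ_1.
Leg 2: β = 0.4413; γ = 1/√(1 − 0.4413²) = 1/√0.8053 = 1.114; τ_2 = 3.021/1.114 = 2.711 s.
Total proper time: τ_1 + 2.711 = 7.953, so τ_1 = 7.953 − 2.711 = 5.242 s.
γ_1 = 8.110/5.242 = 1.547; β = √(1 − 1/γ²) = √0.5822.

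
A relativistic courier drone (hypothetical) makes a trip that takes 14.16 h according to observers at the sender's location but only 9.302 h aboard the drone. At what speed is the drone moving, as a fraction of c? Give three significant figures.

v = 0.754c

The proper time is measured aboard the drone (both events occur at the drone's location); Δt is measured at the sender's location. γ = Δt/τ = 14.16/9.302 = 1.522.
β = √(1 − 1/γ²) = √(1 − 0.4315) = √0.5685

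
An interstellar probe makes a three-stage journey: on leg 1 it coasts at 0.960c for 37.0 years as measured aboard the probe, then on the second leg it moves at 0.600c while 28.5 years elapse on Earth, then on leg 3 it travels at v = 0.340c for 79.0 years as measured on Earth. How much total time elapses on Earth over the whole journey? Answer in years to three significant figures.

Leg 1: γ = 1/√(1 − 0.960²) = 25/7 ≈ 3.571; Δt_1 = 3.571 × 37.0 = 132.1 years.
Leg 2: 28.5 years is already measured on Earth.
Leg 3: 79.0 years is already measured on Earth.
Total: 132.1 + 28.50 + 79.00 years.

Δt = 240 years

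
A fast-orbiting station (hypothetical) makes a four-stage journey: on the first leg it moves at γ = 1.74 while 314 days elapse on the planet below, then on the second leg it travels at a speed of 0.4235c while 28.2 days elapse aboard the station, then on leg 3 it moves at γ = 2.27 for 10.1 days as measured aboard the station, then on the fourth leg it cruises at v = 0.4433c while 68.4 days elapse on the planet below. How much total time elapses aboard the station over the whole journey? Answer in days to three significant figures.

Leg 1: γ = 1.74; τ_1 = 314/1.740 = 180.5 days.
Leg 2: 28.2 days is already measured aboard the station.
Leg 3: 10.1 days is already measured aboard the station.
Leg 4: γ = 1/√(1 − 0.4433²) = 1/√0.8035 = 1.116; τ_4 = 68.4/1.116 = 61.31 days.
Total: 180.5 + 28.20 + 10.10 + 61.31 days.

τ = 280 days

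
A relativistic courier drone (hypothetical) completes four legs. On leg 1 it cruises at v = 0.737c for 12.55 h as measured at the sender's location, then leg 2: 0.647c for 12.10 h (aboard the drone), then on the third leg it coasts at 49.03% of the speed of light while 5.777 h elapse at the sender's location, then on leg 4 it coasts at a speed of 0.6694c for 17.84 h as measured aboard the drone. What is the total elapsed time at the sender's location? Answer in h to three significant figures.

Leg 1: 12.55 h is already measured at the sender's location.
Leg 2: γ = 1/√(1 − 0.647²) = 1/√0.5814 = 1.311; Δt_2 = 1.311 × 12.10 = 15.87 h.
Leg 3: 5.777 h is already measured at the sender's location.
Leg 4: γ = 1/√(1 − 0.6694²) = 1/√0.5519 = 1.346; Δt_4 = 1.346 × 17.84 = 24.01 h.
Total: 12.55 + 15.87 + 5.777 + 24.01 h.

Δt = 58.2 h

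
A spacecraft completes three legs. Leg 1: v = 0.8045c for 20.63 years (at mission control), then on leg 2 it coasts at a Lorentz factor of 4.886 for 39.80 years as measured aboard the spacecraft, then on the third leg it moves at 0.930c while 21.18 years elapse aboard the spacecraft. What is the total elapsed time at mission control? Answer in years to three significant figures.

Leg 1: 20.63 years is already measured at mission control.
Leg 2: γ = 4.886; Δt_2 = 4.886 × 39.80 = 194.5 years.
Leg 3: γ = 1/√(1 − 0.930²) = 1/√0.1351 = 2.721; Δt_3 = 2.721 × 21.18 = 57.62 years.
Total: 20.63 + 194.5 + 57.62 years.

Δt = 273 years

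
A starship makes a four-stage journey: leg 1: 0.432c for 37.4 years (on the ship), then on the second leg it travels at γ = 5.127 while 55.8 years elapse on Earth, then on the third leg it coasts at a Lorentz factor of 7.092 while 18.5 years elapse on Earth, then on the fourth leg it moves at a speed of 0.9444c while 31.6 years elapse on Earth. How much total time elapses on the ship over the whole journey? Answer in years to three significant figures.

τ = 61.3 years

Leg 1: 37.4 years is already measured on the ship.
Leg 2: γ = 5.127; τ_2 = 55.8/5.127 = 10.88 years.
Leg 3: γ = 7.092; τ_3 = 18.5/7.092 = 2.609 years.
Leg 4: γ = 1/√(1 − 0.9444²) = 1/√0.1081 = 3.041; τ_4 = 31.6/3.041 = 10.39 years.
Total: 37.40 + 10.88 + 2.609 + 10.39 years.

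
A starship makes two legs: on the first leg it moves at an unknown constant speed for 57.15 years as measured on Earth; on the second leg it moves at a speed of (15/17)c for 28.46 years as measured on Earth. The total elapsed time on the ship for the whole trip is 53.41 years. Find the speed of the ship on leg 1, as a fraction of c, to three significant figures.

Leg 1: speed unknown; τ_1 = 57.15/γ_1.
Leg 2: γ = 1/√(1 − (15/17)²) = 17/8 = 2.125; τ_2 = 28.46/2.125 = 13.39 years.
Total proper time: τ_1 + 13.39 = 53.41, so τ_1 = 53.41 − 13.39 = 40.02 years.
γ_1 = 57.15/40.02 = 1.428; β = √(1 − 1/γ²) = √0.5097.

β = 0.714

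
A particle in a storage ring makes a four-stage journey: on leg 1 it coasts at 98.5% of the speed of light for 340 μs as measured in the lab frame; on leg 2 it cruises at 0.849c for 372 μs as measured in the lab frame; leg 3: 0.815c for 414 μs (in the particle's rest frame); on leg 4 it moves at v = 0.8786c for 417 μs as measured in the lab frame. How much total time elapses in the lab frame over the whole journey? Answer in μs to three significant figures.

Leg 1: 340 μs is already measured in the lab frame.
Leg 2: 372 μs is already measured in the lab frame.
Leg 3: γ = 1/√(1 − 0.815²) = 1/√0.3358 = 1.726; Δt_3 = 1.726 × 414 = 714.5 μs.
Leg 4: 417 μs is already measured in the lab frame.
Total: 340.0 + 372.0 + 714.5 + 417.0 μs.

Δt = 1840 μs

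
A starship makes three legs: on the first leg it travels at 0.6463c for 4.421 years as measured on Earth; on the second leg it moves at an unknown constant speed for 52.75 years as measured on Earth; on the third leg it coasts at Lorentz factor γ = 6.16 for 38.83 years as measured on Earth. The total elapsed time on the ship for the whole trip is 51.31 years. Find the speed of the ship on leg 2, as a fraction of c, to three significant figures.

β = 0.614

Leg 1: γ = 1/√(1 − 0.6463²) = 1/√0.5823 = 1.310; τ_1 = 4.421/1.310 = 3.374 years.
Leg 2: speed unknown; τ_2 = 52.75/γ_2.
Leg 3: γ = 6.16; τ_3 = 38.83/6.160 = 6.304 years.
Total proper time: 3.374 + τ_2 + 6.304 = 51.31, so τ_2 = 51.31 − 9.677 = 41.63 years.
γ_2 = 52.75/41.63 = 1.267; β = √(1 − 1/γ²) = √0.3771.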